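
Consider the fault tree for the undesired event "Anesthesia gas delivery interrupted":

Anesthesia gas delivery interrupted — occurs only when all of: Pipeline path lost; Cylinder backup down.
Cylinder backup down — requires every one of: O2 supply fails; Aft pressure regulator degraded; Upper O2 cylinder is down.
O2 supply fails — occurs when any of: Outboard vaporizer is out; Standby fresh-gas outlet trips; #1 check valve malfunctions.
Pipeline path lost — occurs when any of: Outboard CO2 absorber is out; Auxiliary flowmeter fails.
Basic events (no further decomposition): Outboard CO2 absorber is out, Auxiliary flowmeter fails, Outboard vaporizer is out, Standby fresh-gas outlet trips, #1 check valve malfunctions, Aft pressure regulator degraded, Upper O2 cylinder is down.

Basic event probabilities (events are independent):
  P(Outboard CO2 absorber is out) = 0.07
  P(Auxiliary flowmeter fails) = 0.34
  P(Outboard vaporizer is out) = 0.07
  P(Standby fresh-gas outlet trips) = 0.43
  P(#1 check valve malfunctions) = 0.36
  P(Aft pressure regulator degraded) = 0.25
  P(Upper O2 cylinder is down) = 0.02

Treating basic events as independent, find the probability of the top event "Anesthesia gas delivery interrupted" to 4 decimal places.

P(Pipeline path lost) [OR] = 1 − (1−0.07) × (1−0.34) = 0.386200
P(O2 supply fails) [OR] = 1 − (1−0.07) × (1−0.43) × (1−0.36) = 0.660736
P(Cylinder backup down) [AND] = 0.660736 × 0.25 × 0.02 = 0.003304
P(Anesthesia gas delivery interrupted) [AND] = 0.386200 × 0.003304 = 0.001276
Rounded to 4 decimal places: P(Anesthesia gas delivery interrupted) ≈ 0.0013.

0.0013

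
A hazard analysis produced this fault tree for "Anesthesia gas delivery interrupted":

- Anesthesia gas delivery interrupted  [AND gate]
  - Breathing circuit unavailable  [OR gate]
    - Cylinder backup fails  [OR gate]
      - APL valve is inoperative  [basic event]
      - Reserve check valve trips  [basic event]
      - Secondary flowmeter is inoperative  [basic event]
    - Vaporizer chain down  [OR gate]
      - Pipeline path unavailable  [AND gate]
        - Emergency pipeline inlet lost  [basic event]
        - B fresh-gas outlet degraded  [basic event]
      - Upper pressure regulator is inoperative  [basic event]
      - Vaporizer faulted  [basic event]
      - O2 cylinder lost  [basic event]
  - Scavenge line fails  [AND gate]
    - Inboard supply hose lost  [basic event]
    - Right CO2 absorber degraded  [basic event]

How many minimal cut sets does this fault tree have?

Cylinder backup fails [OR]: union of children's cut sets → 3 cut set(s).
Pipeline path unavailable [AND]: one cut set from each child combined → 1 × 1 = 1 cut set(s).
Vaporizer chain down [OR]: union of children's cut sets → 4 cut set(s).
Breathing circuit unavailable [OR]: union of children's cut sets → 7 cut set(s).
Scavenge line fails [AND]: one cut set from each child combined → 1 × 1 = 1 cut set(s).
Anesthesia gas delivery interrupted [AND]: one cut set from each child combined → 7 × 1 = 7 cut set(s).
Minimal cut sets: {APL valve is inoperative, Inboard supply hose lost, Right CO2 absorber degraded}; {Inboard supply hose lost, Reserve check valve trips, Right CO2 absorber degraded}; {Inboard supply hose lost, Right CO2 absorber degraded, Secondary flowmeter is inoperative}; {B fresh-gas outlet degraded, Emergency pipeline inlet lost, Inboard supply hose lost, Right CO2 absorber degraded}; {Inboard supply hose lost, Right CO2 absorber degraded, Upper pressure regulator is inoperative}; {Inboard supply hose lost, Right CO2 absorber degraded, Vaporizer faulted}; {Inboard supply hose lost, O2 cylinder lost, Right CO2 absorber degraded}.

7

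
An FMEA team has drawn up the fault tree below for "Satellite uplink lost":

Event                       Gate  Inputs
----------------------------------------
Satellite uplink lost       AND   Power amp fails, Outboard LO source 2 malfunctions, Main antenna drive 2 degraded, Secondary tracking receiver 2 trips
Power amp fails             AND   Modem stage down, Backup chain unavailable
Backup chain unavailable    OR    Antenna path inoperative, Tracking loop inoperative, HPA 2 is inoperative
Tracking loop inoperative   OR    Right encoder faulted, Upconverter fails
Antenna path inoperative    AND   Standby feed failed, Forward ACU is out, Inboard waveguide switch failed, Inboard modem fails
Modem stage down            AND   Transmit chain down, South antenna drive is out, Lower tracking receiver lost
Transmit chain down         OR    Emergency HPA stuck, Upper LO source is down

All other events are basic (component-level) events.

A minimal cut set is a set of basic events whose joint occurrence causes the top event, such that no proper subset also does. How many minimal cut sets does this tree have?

Transmit chain down [OR]: union of children's cut sets → 2 cut set(s).
Modem stage down [AND]: one cut set from each child combined → 2 × 1 × 1 = 2 cut set(s).
Antenna path inoperative [AND]: one cut set from each child combined → 1 × 1 × 1 × 1 = 1 cut set(s).
Tracking loop inoperative [OR]: union of children's cut sets → 2 cut set(s).
Backup chain unavailable [OR]: union of children's cut sets → 4 cut set(s).
Power amp fails [AND]: one cut set from each child combined → 2 × 4 = 8 cut set(s).
Satellite uplink lost [AND]: one cut set from each child combined → 8 × 1 × 1 × 1 = 8 cut set(s).
Minimal cut sets: {Emergency HPA stuck, Forward ACU is out, Inboard modem fails, Inboard waveguide switch failed, Lower tracking receiver lost, Main antenna drive 2 degraded, Outboard LO source 2 malfunctions, Secondary tracking receiver 2 trips, South antenna drive is out, Standby feed failed}; {Emergency HPA stuck, Lower tracking receiver lost, Main antenna drive 2 degraded, Outboard LO source 2 malfunctions, Right encoder faulted, Secondary tracking receiver 2 trips, South antenna drive is out}; {Emergency HPA stuck, Lower tracking receiver lost, Main antenna drive 2 degraded, Outboard LO source 2 malfunctions, Secondary tracking receiver 2 trips, South antenna drive is out, Upconverter fails}; {Emergency HPA stuck, HPA 2 is inoperative, Lower tracking receiver lost, Main antenna drive 2 degraded, Outboard LO source 2 malfunctions, Secondary tracking receiver 2 trips, South antenna drive is out}; {Forward ACU is out, Inboard modem fails, Inboard waveguide switch failed, Lower tracking receiver lost, Main antenna drive 2 degraded, Outboard LO source 2 malfunctions, Secondary tracking receiver 2 trips, South antenna drive is out, Standby feed failed, Upper LO source is down}; {Lower tracking receiver lost, Main antenna drive 2 degraded, Outboard LO source 2 malfunctions, Right encoder faulted, Secondary tracking receiver 2 trips, South antenna drive is out, Upper LO source is down}; {Lower tracking receiver lost, Main antenna drive 2 degraded, Outboard LO source 2 malfunctions, Secondary tracking receiver 2 trips, South antenna drive is out, Upconverter fails, Upper LO source is down}; {HPA 2 is inoperative, Lower tracking receiver lost, Main antenna drive 2 degraded, Outboard LO source 2 malfunctions, Secondary tracking receiver 2 trips, South antenna drive is out, Upper LO source is down}.

8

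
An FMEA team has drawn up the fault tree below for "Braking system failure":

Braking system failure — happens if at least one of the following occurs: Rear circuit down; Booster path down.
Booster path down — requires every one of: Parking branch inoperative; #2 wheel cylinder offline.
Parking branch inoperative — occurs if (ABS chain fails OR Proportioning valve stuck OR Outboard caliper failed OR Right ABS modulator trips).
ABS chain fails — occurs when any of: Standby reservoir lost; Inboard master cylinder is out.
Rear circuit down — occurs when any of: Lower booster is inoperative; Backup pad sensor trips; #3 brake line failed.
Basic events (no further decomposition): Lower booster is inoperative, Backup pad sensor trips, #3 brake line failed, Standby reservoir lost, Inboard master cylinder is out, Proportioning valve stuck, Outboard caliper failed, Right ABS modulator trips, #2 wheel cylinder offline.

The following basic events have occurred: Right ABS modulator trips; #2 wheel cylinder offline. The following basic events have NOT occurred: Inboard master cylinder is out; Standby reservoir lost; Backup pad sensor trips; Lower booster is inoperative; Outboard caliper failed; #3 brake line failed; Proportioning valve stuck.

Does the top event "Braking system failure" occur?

Rear circuit down [OR]: Lower booster is inoperative=not, Backup pad sensor trips=not, #3 brake line failed=not → no input occurs → does not occur.
ABS chain fails [OR]: Standby reservoir lost=not, Inboard master cylinder is out=not → no input occurs → does not occur.
Parking branch inoperative [OR]: ABS chain fails=not, Proportioning valve stuck=not, Outboard caliper failed=not, Right ABS modulator trips=occurs → at least one input occurs → occurs.
Booster path down [AND]: Parking branch inoperative=occurs, #2 wheel cylinder offline=occurs → all inputs occur → occurs.
Braking system failure [OR]: Rear circuit down=not, Booster path down=occurs → at least one input occurs → occurs.

Yes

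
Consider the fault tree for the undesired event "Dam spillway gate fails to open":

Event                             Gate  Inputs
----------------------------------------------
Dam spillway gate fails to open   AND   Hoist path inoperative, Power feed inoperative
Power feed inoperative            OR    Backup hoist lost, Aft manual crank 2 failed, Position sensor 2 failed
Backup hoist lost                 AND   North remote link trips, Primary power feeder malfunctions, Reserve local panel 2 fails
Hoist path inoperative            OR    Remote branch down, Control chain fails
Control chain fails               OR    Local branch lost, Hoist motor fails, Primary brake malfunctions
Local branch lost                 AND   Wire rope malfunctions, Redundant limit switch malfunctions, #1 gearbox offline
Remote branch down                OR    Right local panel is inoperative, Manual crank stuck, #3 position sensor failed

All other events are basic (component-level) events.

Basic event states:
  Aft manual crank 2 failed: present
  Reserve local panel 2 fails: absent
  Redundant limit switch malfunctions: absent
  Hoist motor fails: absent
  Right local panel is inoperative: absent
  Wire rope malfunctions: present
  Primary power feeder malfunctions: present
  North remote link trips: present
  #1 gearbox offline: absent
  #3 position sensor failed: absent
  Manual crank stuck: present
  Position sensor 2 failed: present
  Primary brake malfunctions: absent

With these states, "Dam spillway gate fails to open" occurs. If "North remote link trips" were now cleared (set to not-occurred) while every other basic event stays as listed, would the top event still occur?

Yes

Counterfactual: set "North remote link trips" to not occurred.
Remote branch down [OR]: Right local panel is inoperative=not, Manual crank stuck=occurs, #3 position sensor failed=not → at least one input occurs → occurs.
Local branch lost [AND]: Wire rope malfunctions=occurs, Redundant limit switch malfunctions=not, #1 gearbox offline=not → not all inputs occur → does not occur.
Control chain fails [OR]: Local branch lost=not, Hoist motor fails=not, Primary brake malfunctions=not → no input occurs → does not occur.
Hoist path inoperative [OR]: Remote branch down=occurs, Control chain fails=not → at least one input occurs → occurs.
Backup hoist lost [AND]: North remote link trips=not, Primary power feeder malfunctions=occurs, Reserve local panel 2 fails=not → not all inputs occur → does not occur.
Power feed inoperative [OR]: Backup hoist lost=not, Aft manual crank 2 failed=occurs, Position sensor 2 failed=occurs → at least one input occurs → occurs.
Dam spillway gate fails to open [AND]: Hoist path inoperative=occurs, Power feed inoperative=occurs → all inputs occur → occurs.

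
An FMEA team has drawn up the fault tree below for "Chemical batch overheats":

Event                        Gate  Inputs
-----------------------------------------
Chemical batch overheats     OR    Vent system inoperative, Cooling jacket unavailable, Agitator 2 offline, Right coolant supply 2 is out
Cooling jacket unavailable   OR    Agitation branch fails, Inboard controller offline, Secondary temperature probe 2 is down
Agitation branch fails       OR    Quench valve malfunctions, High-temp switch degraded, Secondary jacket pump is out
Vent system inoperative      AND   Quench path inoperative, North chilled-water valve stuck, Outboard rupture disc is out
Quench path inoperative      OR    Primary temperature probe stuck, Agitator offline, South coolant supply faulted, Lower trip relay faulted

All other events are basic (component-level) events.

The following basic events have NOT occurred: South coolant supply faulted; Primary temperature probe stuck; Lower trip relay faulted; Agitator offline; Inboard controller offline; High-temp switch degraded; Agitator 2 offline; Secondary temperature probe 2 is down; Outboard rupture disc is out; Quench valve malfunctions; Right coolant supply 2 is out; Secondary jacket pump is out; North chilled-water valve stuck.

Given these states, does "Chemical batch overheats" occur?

Quench path inoperative [OR]: Primary temperature probe stuck=not, Agitator offline=not, South coolant supply faulted=not, Lower trip relay faulted=not → no input occurs → does not occur.
Vent system inoperative [AND]: Quench path inoperative=not, North chilled-water valve stuck=not, Outboard rupture disc is out=not → not all inputs occur → does not occur.
Agitation branch fails [OR]: Quench valve malfunctions=not, High-temp switch degraded=not, Secondary jacket pump is out=not → no input occurs → does not occur.
Cooling jacket unavailable [OR]: Agitation branch fails=not, Inboard controller offline=not, Secondary temperature probe 2 is down=not → no input occurs → does not occur.
Chemical batch overheats [OR]: Vent system inoperative=not, Cooling jacket unavailable=not, Agitator 2 offline=not, Right coolant supply 2 is out=not → no input occurs → does not occur.

No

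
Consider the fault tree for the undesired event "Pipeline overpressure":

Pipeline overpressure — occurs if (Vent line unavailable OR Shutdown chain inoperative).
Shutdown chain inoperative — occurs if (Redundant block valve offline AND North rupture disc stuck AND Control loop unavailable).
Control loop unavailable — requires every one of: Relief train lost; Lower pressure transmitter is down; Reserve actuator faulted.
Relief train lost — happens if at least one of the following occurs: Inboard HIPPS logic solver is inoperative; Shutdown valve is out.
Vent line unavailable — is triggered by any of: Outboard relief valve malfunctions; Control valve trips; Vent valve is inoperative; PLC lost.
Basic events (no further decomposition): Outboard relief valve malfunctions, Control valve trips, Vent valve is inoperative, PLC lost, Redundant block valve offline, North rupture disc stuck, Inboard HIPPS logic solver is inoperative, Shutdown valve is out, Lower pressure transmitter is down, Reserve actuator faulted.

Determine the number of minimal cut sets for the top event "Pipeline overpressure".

6

Vent line unavailable [OR]: union of children's cut sets → 4 cut set(s).
Relief train lost [OR]: union of children's cut sets → 2 cut set(s).
Control loop unavailable [AND]: one cut set from each child combined → 2 × 1 × 1 = 2 cut set(s).
Shutdown chain inoperative [AND]: one cut set from each child combined → 1 × 1 × 2 = 2 cut set(s).
Pipeline overpressure [OR]: union of children's cut sets → 6 cut set(s).
Minimal cut sets: {Outboard relief valve malfunctions}; {Control valve trips}; {Vent valve is inoperative}; {PLC lost}; {Inboard HIPPS logic solver is inoperative, Lower pressure transmitter is down, North rupture disc stuck, Redundant block valve offline, Reserve actuator faulted}; {Lower pressure transmitter is down, North rupture disc stuck, Redundant block valve offline, Reserve actuator faulted, Shutdown valve is out}.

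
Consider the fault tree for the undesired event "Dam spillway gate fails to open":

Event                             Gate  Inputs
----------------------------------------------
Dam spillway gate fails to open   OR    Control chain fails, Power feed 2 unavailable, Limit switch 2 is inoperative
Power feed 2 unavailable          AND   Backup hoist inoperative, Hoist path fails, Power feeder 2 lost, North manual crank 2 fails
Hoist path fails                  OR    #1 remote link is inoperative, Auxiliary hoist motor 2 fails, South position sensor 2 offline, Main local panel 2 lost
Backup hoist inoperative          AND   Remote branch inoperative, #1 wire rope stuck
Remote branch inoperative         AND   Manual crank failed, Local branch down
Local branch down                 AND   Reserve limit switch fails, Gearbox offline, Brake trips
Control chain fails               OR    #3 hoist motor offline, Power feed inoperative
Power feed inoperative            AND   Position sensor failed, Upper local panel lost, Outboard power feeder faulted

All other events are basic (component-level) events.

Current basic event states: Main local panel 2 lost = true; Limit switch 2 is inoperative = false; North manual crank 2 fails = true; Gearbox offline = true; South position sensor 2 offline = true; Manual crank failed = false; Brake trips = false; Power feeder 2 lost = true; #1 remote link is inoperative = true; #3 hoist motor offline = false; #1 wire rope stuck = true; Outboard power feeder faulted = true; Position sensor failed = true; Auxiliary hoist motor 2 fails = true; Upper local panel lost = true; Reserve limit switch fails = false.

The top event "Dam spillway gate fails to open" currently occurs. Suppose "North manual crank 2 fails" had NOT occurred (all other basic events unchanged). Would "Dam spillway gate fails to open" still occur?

Yes

Counterfactual: set "North manual crank 2 fails" to not occurred.
Power feed inoperative [AND]: Position sensor failed=occurs, Upper local panel lost=occurs, Outboard power feeder faulted=occurs → all inputs occur → occurs.
Control chain fails [OR]: #3 hoist motor offline=not, Power feed inoperative=occurs → at least one input occurs → occurs.
Local branch down [AND]: Reserve limit switch fails=not, Gearbox offline=occurs, Brake trips=not → not all inputs occur → does not occur.
Remote branch inoperative [AND]: Manual crank failed=not, Local branch down=not → not all inputs occur → does not occur.
Backup hoist inoperative [AND]: Remote branch inoperative=not, #1 wire rope stuck=occurs → not all inputs occur → does not occur.
Hoist path fails [OR]: #1 remote link is inoperative=occurs, Auxiliary hoist motor 2 fails=occurs, South position sensor 2 offline=occurs, Main local panel 2 lost=occurs → at least one input occurs → occurs.
Power feed 2 unavailable [AND]: Backup hoist inoperative=not, Hoist path fails=occurs, Power feeder 2 lost=occurs, North manual crank 2 fails=not → not all inputs occur → does not occur.
Dam spillway gate fails to open [OR]: Control chain fails=occurs, Power feed 2 unavailable=not, Limit switch 2 is inoperative=not → at least one input occurs → occurs.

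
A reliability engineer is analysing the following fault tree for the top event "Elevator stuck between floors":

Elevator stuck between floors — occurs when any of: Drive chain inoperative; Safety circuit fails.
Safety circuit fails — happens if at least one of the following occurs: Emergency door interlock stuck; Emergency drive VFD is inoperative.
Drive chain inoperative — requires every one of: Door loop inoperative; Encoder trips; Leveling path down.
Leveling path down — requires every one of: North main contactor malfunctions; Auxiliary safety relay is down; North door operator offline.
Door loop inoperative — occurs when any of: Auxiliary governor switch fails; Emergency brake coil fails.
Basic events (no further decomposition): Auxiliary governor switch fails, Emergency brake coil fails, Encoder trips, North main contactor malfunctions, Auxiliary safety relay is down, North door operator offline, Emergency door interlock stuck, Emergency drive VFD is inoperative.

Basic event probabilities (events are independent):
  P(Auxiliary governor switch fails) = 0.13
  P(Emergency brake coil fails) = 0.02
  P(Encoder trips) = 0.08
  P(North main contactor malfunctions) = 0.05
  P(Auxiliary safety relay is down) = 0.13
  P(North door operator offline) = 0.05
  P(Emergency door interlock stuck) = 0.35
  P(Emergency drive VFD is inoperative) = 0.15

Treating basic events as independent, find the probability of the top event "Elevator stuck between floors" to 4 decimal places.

0.4475

P(Door loop inoperative) [OR] = 1 − (1−0.13) × (1−0.02) = 0.147400
P(Leveling path down) [AND] = 0.05 × 0.13 × 0.05 = 0.000325
P(Drive chain inoperative) [AND] = 0.147400 × 0.08 × 0.000325 = 0.000004
P(Safety circuit fails) [OR] = 1 − (1−0.35) × (1−0.15) = 0.447500
P(Elevator stuck between floors) [OR] = 1 − (1−0.000004) × (1−0.447500) = 0.447502
Rounded to 4 decimal places: P(Elevator stuck between floors) ≈ 0.4475.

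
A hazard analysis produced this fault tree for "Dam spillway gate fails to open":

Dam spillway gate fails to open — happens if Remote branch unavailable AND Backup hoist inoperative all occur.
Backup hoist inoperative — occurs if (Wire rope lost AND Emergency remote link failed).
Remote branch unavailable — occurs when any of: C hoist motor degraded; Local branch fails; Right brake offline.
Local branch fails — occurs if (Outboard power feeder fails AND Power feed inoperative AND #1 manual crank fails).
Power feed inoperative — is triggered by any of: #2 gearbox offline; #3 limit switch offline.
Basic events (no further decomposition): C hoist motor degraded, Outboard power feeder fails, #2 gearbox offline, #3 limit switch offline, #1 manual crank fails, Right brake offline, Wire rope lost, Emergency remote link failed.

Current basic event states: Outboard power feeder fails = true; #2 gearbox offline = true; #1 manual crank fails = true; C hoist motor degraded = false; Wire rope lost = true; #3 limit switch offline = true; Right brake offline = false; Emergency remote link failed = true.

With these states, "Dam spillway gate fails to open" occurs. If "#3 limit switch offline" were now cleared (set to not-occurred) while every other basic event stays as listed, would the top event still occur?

Yes

Counterfactual: set "#3 limit switch offline" to not occurred.
Power feed inoperative [OR]: #2 gearbox offline=occurs, #3 limit switch offline=not → at least one input occurs → occurs.
Local branch fails [AND]: Outboard power feeder fails=occurs, Power feed inoperative=occurs, #1 manual crank fails=occurs → all inputs occur → occurs.
Remote branch unavailable [OR]: C hoist motor degraded=not, Local branch fails=occurs, Right brake offline=not → at least one input occurs → occurs.
Backup hoist inoperative [AND]: Wire rope lost=occurs, Emergency remote link failed=occurs → all inputs occur → occurs.
Dam spillway gate fails to open [AND]: Remote branch unavailable=occurs, Backup hoist inoperative=occurs → all inputs occur → occurs.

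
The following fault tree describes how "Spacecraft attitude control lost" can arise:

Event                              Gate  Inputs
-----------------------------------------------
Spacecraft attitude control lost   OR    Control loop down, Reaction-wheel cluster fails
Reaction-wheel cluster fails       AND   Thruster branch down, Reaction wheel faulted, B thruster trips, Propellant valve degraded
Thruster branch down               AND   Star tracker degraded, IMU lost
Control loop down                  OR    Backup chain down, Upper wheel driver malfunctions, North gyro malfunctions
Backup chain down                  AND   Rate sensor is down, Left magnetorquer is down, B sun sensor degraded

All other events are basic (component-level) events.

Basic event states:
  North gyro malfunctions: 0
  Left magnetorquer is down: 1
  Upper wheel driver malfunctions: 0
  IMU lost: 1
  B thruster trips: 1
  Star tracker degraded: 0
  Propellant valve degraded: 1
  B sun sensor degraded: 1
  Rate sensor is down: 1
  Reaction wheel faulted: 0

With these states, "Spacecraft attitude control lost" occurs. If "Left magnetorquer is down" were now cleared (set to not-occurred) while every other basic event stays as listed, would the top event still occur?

No

Counterfactual: set "Left magnetorquer is down" to not occurred.
Backup chain down [AND]: Rate sensor is down=occurs, Left magnetorquer is down=not, B sun sensor degraded=occurs → not all inputs occur → does not occur.
Control loop down [OR]: Backup chain down=not, Upper wheel driver malfunctions=not, North gyro malfunctions=not → no input occurs → does not occur.
Thruster branch down [AND]: Star tracker degraded=not, IMU lost=occurs → not all inputs occur → does not occur.
Reaction-wheel cluster fails [AND]: Thruster branch down=not, Reaction wheel faulted=not, B thruster trips=occurs, Propellant valve degraded=occurs → not all inputs occur → does not occur.
Spacecraft attitude control lost [OR]: Control loop down=not, Reaction-wheel cluster fails=not → no input occurs → does not occur.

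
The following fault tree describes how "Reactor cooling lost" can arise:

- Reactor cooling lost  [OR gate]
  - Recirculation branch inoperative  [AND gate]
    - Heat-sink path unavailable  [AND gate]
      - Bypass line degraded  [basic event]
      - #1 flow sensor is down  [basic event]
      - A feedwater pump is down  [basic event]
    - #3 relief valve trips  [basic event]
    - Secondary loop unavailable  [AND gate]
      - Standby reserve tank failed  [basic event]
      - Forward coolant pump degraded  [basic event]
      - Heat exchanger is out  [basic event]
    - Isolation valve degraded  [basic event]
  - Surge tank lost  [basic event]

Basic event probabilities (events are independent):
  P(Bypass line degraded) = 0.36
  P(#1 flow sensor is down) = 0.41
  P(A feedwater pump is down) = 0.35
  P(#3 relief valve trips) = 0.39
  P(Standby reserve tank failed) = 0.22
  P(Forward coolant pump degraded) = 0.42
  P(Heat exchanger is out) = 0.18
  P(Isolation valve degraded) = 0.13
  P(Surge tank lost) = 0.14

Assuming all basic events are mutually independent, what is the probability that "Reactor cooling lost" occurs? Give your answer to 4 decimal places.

P(Heat-sink path unavailable) [AND] = 0.36 × 0.41 × 0.35 = 0.051660
P(Secondary loop unavailable) [AND] = 0.22 × 0.42 × 0.18 = 0.016632
P(Recirculation branch inoperative) [AND] = 0.051660 × 0.39 × 0.016632 × 0.13 = 0.000044
P(Reactor cooling lost) [OR] = 1 − (1−0.000044) × (1−0.14) = 0.140038
Rounded to 4 decimal places: P(Reactor cooling lost) ≈ 0.1400.

0.1400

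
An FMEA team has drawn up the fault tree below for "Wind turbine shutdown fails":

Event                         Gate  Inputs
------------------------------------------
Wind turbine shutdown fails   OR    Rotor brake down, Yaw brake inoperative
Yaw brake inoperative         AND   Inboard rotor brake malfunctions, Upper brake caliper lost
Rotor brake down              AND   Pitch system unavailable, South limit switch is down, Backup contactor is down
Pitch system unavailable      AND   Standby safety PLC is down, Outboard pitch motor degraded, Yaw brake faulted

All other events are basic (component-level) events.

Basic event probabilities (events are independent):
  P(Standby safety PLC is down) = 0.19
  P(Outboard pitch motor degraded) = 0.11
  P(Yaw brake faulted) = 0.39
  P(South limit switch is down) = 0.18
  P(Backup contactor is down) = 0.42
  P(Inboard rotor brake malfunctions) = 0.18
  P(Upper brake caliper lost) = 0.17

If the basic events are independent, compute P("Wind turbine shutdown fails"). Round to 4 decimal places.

P(Pitch system unavailable) [AND] = 0.19 × 0.11 × 0.39 = 0.008151
P(Rotor brake down) [AND] = 0.008151 × 0.18 × 0.42 = 0.000616
P(Yaw brake inoperative) [AND] = 0.18 × 0.17 = 0.030600
P(Wind turbine shutdown fails) [OR] = 1 − (1−0.000616) × (1−0.030600) = 0.031197
Rounded to 4 decimal places: P(Wind turbine shutdown fails) ≈ 0.0312.

0.0312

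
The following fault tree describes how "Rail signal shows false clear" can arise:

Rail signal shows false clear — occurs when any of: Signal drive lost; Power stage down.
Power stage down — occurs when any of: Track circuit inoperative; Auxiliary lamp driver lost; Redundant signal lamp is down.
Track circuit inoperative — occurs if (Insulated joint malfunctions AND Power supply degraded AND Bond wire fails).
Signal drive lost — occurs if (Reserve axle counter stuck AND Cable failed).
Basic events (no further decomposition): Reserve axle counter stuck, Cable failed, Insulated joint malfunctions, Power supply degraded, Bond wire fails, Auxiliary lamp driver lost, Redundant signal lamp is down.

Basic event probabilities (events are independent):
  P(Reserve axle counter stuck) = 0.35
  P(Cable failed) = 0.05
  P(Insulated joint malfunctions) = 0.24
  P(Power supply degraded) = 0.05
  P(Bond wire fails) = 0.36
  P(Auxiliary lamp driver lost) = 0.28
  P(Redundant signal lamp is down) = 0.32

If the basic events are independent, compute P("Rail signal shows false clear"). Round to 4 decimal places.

P(Signal drive lost) [AND] = 0.35 × 0.05 = 0.017500
P(Track circuit inoperative) [AND] = 0.24 × 0.05 × 0.36 = 0.004320
P(Power stage down) [OR] = 1 − (1−0.004320) × (1−0.28) × (1−0.32) = 0.512515
P(Rail signal shows false clear) [OR] = 1 − (1−0.017500) × (1−0.512515) = 0.521046
Rounded to 4 decimal places: P(Rail signal shows false clear) ≈ 0.5210.

0.5210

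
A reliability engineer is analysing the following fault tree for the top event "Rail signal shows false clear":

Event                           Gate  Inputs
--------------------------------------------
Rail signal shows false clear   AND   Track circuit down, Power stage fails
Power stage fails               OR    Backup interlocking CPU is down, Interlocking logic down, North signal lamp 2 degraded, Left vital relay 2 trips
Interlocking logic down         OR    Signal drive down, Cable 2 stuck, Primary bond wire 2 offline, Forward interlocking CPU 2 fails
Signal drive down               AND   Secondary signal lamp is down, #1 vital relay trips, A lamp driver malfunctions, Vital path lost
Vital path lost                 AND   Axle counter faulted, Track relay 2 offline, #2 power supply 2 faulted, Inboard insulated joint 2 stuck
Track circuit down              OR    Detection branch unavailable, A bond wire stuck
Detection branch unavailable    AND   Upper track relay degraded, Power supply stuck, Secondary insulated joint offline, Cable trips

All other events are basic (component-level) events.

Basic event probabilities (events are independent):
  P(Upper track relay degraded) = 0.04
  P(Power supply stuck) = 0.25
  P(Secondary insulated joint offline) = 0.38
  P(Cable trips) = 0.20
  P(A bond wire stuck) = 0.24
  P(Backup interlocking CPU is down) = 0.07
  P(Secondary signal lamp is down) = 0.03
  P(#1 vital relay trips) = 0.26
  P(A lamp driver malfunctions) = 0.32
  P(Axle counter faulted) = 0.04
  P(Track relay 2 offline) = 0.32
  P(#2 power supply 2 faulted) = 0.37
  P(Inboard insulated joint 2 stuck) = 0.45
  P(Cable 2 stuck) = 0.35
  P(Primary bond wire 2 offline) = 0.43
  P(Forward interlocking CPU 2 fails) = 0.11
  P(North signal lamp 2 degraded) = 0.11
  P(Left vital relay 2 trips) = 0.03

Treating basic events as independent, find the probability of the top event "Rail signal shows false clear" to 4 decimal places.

P(Detection branch unavailable) [AND] = 0.04 × 0.25 × 0.38 × 0.20 = 0.000760
P(Track circuit down) [OR] = 1 − (1−0.000760) × (1−0.24) = 0.240578
P(Vital path lost) [AND] = 0.04 × 0.32 × 0.37 × 0.45 = 0.002131
P(Signal drive down) [AND] = 0.03 × 0.26 × 0.32 × 0.002131 = 0.000005
P(Interlocking logic down) [OR] = 1 − (1−0.000005) × (1−0.35) × (1−0.43) × (1−0.11) = 0.670257
P(Power stage fails) [OR] = 1 − (1−0.07) × (1−0.670257) × (1−0.11) × (1−0.03) = 0.735260
P(Rail signal shows false clear) [AND] = 0.240578 × 0.735260 = 0.176887
Rounded to 4 decimal places: P(Rail signal shows false clear) ≈ 0.1769.

0.1769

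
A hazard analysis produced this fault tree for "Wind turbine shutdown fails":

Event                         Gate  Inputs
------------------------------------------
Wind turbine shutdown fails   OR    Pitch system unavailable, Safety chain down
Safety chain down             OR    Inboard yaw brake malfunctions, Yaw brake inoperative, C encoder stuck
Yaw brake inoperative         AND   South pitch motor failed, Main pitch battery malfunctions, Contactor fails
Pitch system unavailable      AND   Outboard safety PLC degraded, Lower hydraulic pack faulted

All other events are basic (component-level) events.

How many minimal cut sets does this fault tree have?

Pitch system unavailable [AND]: one cut set from each child combined → 1 × 1 = 1 cut set(s).
Yaw brake inoperative [AND]: one cut set from each child combined → 1 × 1 × 1 = 1 cut set(s).
Safety chain down [OR]: union of children's cut sets → 3 cut set(s).
Wind turbine shutdown fails [OR]: union of children's cut sets → 4 cut set(s).
Minimal cut sets: {Lower hydraulic pack faulted, Outboard safety PLC degraded}; {Inboard yaw brake malfunctions}; {Contactor fails, Main pitch battery malfunctions, South pitch motor failed}; {C encoder stuck}.

4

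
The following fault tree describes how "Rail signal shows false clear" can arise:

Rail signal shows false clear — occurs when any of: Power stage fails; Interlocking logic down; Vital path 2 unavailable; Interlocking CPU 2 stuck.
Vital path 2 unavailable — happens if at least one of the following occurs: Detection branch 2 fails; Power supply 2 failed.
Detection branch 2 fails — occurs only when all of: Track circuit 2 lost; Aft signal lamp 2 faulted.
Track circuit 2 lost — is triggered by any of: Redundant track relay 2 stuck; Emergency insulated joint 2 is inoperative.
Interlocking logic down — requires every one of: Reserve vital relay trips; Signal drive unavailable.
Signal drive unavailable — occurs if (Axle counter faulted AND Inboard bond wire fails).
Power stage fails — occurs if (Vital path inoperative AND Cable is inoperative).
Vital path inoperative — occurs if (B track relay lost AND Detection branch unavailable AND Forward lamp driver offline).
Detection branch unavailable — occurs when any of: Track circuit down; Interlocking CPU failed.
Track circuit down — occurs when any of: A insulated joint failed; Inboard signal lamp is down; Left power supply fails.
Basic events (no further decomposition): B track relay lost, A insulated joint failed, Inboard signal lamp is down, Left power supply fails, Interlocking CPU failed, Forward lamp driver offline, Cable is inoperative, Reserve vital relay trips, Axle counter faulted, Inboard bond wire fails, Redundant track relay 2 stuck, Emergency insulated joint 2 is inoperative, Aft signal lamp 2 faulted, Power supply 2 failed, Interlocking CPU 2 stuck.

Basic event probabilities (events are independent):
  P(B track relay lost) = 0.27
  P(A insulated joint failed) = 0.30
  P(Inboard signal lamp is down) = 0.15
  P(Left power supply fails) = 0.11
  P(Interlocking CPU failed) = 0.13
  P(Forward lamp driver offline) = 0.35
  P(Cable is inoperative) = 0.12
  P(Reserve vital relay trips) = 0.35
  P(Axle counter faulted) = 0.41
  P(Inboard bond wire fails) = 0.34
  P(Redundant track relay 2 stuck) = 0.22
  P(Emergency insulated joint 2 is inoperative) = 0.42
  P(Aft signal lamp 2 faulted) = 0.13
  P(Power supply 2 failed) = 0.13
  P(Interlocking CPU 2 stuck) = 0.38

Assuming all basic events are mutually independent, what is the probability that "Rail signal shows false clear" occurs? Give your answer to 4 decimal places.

P(Track circuit down) [OR] = 1 − (1−0.30) × (1−0.15) × (1−0.11) = 0.470450
P(Detection branch unavailable) [OR] = 1 − (1−0.470450) × (1−0.13) = 0.539292
P(Vital path inoperative) [AND] = 0.27 × 0.539292 × 0.35 = 0.050963
P(Power stage fails) [AND] = 0.050963 × 0.12 = 0.006116
P(Signal drive unavailable) [AND] = 0.41 × 0.34 = 0.139400
P(Interlocking logic down) [AND] = 0.35 × 0.139400 = 0.048790
P(Track circuit 2 lost) [OR] = 1 − (1−0.22) × (1−0.42) = 0.547600
P(Detection branch 2 fails) [AND] = 0.547600 × 0.13 = 0.071188
P(Vital path 2 unavailable) [OR] = 1 − (1−0.071188) × (1−0.13) = 0.191934
P(Rail signal shows false clear) [OR] = 1 − (1−0.006116) × (1−0.048790) × (1−0.191934) × (1−0.38) = 0.526358
Rounded to 4 decimal places: P(Rail signal shows false clear) ≈ 0.5264.

0.5264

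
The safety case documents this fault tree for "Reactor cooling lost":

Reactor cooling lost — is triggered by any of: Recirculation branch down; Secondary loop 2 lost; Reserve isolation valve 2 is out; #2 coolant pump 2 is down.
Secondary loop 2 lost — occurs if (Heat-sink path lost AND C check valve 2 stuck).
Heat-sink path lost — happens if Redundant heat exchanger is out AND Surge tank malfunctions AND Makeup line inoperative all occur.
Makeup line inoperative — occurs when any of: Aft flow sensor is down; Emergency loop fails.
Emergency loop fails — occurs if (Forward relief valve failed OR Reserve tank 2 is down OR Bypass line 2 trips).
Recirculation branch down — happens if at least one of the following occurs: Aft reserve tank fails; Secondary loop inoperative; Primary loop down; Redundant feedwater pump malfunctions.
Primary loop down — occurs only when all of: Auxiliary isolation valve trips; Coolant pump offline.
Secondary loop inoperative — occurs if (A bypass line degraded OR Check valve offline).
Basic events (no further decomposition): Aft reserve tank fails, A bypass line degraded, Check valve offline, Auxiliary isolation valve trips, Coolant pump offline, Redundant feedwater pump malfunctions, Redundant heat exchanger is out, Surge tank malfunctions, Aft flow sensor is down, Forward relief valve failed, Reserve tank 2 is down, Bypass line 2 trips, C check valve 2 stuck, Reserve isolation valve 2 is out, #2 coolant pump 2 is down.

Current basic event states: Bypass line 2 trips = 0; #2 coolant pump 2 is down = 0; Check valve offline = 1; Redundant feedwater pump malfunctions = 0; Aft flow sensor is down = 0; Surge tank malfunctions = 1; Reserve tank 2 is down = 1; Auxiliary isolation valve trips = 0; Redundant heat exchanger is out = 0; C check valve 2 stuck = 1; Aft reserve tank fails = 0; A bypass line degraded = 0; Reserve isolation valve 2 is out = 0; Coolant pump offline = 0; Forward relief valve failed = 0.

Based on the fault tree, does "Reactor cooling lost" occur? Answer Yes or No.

Secondary loop inoperative [OR]: A bypass line degraded=not, Check valve offline=occurs → at least one input occurs → occurs.
Primary loop down [AND]: Auxiliary isolation valve trips=not, Coolant pump offline=not → not all inputs occur → does not occur.
Recirculation branch down [OR]: Aft reserve tank fails=not, Secondary loop inoperative=occurs, Primary loop down=not, Redundant feedwater pump malfunctions=not → at least one input occurs → occurs.
Emergency loop fails [OR]: Forward relief valve failed=not, Reserve tank 2 is down=occurs, Bypass line 2 trips=not → at least one input occurs → occurs.
Makeup line inoperative [OR]: Aft flow sensor is down=not, Emergency loop fails=occurs → at least one input occurs → occurs.
Heat-sink path lost [AND]: Redundant heat exchanger is out=not, Surge tank malfunctions=occurs, Makeup line inoperative=occurs → not all inputs occur → does not occur.
Secondary loop 2 lost [AND]: Heat-sink path lost=not, C check valve 2 stuck=occurs → not all inputs occur → does not occur.
Reactor cooling lost [OR]: Recirculation branch down=occurs, Secondary loop 2 lost=not, Reserve isolation valve 2 is out=not, #2 coolant pump 2 is down=not → at least one input occurs → occurs.

Yes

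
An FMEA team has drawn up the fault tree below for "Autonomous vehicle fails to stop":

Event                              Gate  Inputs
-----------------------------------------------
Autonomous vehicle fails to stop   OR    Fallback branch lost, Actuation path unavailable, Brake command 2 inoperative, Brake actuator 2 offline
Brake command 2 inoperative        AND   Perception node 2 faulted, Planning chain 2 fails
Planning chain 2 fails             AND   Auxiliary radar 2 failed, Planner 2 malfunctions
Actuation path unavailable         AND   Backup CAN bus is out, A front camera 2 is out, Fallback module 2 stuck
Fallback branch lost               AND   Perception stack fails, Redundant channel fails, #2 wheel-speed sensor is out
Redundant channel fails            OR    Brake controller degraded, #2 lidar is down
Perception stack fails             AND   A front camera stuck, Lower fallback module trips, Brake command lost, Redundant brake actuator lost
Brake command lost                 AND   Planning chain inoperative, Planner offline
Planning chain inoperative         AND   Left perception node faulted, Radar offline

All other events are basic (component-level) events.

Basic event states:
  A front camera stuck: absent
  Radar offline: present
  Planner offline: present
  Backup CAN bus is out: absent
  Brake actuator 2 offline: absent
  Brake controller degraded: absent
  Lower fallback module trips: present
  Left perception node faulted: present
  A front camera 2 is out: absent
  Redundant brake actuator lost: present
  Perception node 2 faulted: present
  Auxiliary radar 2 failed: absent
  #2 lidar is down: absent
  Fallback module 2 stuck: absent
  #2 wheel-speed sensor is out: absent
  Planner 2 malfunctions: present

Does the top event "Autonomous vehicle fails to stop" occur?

No

Planning chain inoperative [AND]: Left perception node faulted=occurs, Radar offline=occurs → all inputs occur → occurs.
Brake command lost [AND]: Planning chain inoperative=occurs, Planner offline=occurs → all inputs occur → occurs.
Perception stack fails [AND]: A front camera stuck=not, Lower fallback module trips=occurs, Brake command lost=occurs, Redundant brake actuator lost=occurs → not all inputs occur → does not occur.
Redundant channel fails [OR]: Brake controller degraded=not, #2 lidar is down=not → no input occurs → does not occur.
Fallback branch lost [AND]: Perception stack fails=not, Redundant channel fails=not, #2 wheel-speed sensor is out=not → not all inputs occur → does not occur.
Actuation path unavailable [AND]: Backup CAN bus is out=not, A front camera 2 is out=not, Fallback module 2 stuck=not → not all inputs occur → does not occur.
Planning chain 2 fails [AND]: Auxiliary radar 2 failed=not, Planner 2 malfunctions=occurs → not all inputs occur → does not occur.
Brake command 2 inoperative [AND]: Perception node 2 faulted=occurs, Planning chain 2 fails=not → not all inputs occur → does not occur.
Autonomous vehicle fails to stop [OR]: Fallback branch lost=not, Actuation path unavailable=not, Brake command 2 inoperative=not, Brake actuator 2 offline=not → no input occurs → does not occur.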